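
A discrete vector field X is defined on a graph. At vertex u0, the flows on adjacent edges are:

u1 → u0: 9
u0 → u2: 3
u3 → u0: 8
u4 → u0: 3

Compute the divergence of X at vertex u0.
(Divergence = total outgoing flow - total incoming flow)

Divergence = sum of outgoing flows = (-9) + 3 + (-8) + (-3) = -17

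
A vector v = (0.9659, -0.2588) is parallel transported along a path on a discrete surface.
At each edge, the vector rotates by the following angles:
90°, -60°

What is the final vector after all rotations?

Total rotation: 90° + (-60°) = 30°. Final vector: (0.9659, 0.2588)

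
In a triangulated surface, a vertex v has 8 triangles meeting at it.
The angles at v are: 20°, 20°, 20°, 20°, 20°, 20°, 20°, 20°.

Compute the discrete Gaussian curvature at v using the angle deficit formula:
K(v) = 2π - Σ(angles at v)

Sum of angles = 160°. K = 360° - 160° = 200° = 10π/9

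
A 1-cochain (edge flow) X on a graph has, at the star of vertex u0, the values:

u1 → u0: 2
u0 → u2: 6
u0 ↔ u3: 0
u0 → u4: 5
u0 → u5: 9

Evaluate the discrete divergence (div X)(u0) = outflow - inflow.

Divergence = sum of outgoing flows = (-2) + 6 + 0 + 5 + 9 = 18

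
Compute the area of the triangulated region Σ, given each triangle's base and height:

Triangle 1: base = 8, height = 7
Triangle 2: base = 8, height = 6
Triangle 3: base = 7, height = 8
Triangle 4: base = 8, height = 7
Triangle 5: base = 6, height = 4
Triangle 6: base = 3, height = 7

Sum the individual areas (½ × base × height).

(1/2)×8×7 + (1/2)×8×6 + (1/2)×7×8 + (1/2)×8×7 + (1/2)×6×4 + (1/2)×3×7 = 130.5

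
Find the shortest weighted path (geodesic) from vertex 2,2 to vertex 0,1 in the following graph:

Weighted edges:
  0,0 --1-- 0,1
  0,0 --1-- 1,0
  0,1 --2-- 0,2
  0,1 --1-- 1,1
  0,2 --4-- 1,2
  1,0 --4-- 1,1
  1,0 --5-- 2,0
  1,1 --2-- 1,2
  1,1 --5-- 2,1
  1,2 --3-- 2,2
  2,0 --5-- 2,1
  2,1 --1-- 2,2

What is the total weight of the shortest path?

Shortest path: 2,2 → 1,2 → 1,1 → 0,1, total weight = 6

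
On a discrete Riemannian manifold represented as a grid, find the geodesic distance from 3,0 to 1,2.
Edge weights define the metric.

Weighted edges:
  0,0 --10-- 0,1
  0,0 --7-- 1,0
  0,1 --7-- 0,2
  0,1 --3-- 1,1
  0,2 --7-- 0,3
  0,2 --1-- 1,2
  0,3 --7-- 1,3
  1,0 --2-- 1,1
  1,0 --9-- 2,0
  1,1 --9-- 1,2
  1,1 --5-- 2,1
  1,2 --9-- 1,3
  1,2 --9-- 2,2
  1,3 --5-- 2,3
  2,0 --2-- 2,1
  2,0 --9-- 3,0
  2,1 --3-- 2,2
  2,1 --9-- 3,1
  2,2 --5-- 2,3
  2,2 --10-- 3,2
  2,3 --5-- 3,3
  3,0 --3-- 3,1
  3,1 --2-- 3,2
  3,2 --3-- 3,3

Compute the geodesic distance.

Shortest path: 3,0 → 2,0 → 2,1 → 2,2 → 1,2, total weight = 23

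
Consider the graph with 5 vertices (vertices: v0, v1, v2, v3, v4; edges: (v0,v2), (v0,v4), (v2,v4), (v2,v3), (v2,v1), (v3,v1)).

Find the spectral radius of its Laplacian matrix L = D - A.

Degrees: deg(v0) = 2, deg(v1) = 2, deg(v2) = 4, deg(v3) = 2, deg(v4) = 2.
L = D − A with rows/columns ordered (v0, v1, v2, v3, v4):
  [ 2,  0, -1,  0, -1]
  [ 0,  2, -1, -1,  0]
  [-1, -1,  4, -1, -1]
  [ 0, -1, -1,  2,  0]
  [-1,  0, -1,  0,  2]
Characteristic polynomial: det(λI − L) = λ(λ − 1)(λ − 3)²(λ − 5).
Roots: λ = 0; (λ − 1) = 0 ⇒ λ = 1; (λ − 3) = 0 ⇒ λ = 3 (multiplicity 2); (λ − 5) = 0 ⇒ λ = 5.
(Check: the roots sum (with multiplicity) to 12, matching trace L = Σdeg = 2·6 = 12.)
Laplacian eigenvalues: [0.0, 1.0, 3.0, 3.0, 5.0]. Largest eigenvalue (spectral radius) = 5.0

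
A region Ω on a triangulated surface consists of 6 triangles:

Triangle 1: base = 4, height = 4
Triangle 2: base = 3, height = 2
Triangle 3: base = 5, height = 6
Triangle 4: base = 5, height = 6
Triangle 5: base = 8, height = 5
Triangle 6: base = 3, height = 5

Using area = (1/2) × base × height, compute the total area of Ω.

(1/2)×4×4 + (1/2)×3×2 + (1/2)×5×6 + (1/2)×5×6 + (1/2)×8×5 + (1/2)×3×5 = 68.5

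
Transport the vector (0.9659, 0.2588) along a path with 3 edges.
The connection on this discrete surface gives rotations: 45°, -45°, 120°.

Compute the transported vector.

Total rotation: 45° + (-45°) + 120° = 120°. Final vector: (-0.7071, 0.7071)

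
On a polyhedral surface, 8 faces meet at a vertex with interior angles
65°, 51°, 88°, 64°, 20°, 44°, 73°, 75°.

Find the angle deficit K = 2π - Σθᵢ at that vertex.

Sum of angles = 480°. K = 360° - 480° = -120° = -2π/3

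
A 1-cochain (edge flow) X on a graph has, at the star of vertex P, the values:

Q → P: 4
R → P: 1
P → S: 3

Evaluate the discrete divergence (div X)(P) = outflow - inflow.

Divergence = sum of outgoing flows = (-4) + (-1) + 3 = -2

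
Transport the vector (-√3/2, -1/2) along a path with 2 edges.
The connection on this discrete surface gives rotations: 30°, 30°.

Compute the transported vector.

Total rotation: 30° + 30° = 60°. Final vector: (0, -1)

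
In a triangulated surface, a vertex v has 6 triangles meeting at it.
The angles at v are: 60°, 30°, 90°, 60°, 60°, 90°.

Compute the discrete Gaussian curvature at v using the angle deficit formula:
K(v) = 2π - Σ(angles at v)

Sum of angles = 390°. K = 360° - 390° = -30°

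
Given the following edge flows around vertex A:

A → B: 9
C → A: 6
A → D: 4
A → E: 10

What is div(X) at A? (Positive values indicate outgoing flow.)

Divergence = sum of outgoing flows = 9 + (-6) + 4 + 10 = 17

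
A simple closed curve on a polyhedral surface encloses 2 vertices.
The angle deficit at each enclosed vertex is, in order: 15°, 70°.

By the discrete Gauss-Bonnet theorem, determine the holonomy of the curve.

Holonomy = total enclosed curvature = 15° + 70° = 85°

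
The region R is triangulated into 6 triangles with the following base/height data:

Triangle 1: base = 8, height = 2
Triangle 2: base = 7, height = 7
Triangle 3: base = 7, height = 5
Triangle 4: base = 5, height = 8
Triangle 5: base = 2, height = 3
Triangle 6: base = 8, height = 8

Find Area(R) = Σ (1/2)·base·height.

(1/2)×8×2 + (1/2)×7×7 + (1/2)×7×5 + (1/2)×5×8 + (1/2)×2×3 + (1/2)×8×8 = 105.0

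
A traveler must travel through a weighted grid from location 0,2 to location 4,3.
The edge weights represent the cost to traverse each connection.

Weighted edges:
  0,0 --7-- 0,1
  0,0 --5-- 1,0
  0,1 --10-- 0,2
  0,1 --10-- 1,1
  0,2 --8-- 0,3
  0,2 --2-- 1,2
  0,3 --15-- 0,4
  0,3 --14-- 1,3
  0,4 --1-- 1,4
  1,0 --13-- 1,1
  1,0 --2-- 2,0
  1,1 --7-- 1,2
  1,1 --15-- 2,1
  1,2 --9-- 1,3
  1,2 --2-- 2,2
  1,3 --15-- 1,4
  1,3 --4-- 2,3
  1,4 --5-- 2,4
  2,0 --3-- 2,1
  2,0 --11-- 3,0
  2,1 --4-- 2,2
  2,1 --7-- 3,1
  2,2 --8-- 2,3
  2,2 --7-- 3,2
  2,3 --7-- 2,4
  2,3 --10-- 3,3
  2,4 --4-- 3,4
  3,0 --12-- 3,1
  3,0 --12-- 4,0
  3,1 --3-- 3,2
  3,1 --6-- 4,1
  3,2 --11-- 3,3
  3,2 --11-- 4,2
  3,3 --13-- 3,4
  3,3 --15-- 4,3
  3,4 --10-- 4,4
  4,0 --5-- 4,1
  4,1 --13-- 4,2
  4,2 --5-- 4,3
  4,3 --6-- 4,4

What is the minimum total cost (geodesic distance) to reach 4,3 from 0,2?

Shortest path: 0,2 → 1,2 → 2,2 → 3,2 → 4,2 → 4,3, total weight = 27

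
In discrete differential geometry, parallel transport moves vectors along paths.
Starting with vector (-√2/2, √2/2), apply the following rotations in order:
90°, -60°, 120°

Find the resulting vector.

Total rotation: 90° + (-60°) + 120° = 150°. Final vector: (0.2588, -0.9659)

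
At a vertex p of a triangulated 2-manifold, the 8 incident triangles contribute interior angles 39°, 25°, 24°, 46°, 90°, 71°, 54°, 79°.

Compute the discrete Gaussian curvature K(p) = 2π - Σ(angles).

Sum of angles = 428°. K = 360° - 428° = -68° = -17π/45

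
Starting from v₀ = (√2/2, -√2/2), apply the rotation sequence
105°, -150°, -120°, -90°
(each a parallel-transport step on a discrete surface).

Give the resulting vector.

Total rotation: 105° + (-150°) + (-120°) + (-90°) = -255° ≡ 105° (mod 360°). Final vector: (0.5000, 0.8660)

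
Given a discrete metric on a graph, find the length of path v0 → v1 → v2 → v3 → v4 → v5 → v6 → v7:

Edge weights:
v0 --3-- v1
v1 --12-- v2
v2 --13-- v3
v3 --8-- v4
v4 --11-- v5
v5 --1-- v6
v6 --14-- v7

Arc length = 3 + 12 + 13 + 8 + 11 + 1 + 14 = 62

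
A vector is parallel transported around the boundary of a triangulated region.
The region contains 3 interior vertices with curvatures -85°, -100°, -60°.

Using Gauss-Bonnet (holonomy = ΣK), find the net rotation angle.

Holonomy = total enclosed curvature = (-85°) + (-100°) + (-60°) = -245°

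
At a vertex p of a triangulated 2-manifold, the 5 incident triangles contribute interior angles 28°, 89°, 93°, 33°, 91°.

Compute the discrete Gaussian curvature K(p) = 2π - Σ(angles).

Sum of angles = 334°. K = 360° - 334° = 26° = 13π/90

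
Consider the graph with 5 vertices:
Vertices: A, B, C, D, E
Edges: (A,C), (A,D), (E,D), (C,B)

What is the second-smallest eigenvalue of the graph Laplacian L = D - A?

Degrees: deg(A) = 2, deg(B) = 1, deg(C) = 2, deg(D) = 2, deg(E) = 1.
L = D − A with rows/columns ordered (A, B, C, D, E):
  [ 2,  0, -1, -1,  0]
  [ 0,  1, -1,  0,  0]
  [-1, -1,  2,  0,  0]
  [-1,  0,  0,  2, -1]
  [ 0,  0,  0, -1,  1]
Characteristic polynomial: det(λI − L) = λ(λ² − 3λ + 1)(λ² − 5λ + 5).
Roots: λ = 0; (λ² − 3λ + 1) = 0 ⇒ λ = (3 ± √5)/2 ≈ 0.382, 2.618; (λ² − 5λ + 5) = 0 ⇒ λ = (5 ± √5)/2 ≈ 1.382, 3.618.
(Check: the roots sum (with multiplicity) to 8, matching trace L = Σdeg = 2·4 = 8.)
Laplacian eigenvalues: [0.0, 0.382, 1.382, 2.618, 3.618]. Algebraic connectivity (smallest non-zero eigenvalue) = 0.382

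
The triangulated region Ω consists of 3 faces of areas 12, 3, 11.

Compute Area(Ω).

12 + 3 + 11 = 26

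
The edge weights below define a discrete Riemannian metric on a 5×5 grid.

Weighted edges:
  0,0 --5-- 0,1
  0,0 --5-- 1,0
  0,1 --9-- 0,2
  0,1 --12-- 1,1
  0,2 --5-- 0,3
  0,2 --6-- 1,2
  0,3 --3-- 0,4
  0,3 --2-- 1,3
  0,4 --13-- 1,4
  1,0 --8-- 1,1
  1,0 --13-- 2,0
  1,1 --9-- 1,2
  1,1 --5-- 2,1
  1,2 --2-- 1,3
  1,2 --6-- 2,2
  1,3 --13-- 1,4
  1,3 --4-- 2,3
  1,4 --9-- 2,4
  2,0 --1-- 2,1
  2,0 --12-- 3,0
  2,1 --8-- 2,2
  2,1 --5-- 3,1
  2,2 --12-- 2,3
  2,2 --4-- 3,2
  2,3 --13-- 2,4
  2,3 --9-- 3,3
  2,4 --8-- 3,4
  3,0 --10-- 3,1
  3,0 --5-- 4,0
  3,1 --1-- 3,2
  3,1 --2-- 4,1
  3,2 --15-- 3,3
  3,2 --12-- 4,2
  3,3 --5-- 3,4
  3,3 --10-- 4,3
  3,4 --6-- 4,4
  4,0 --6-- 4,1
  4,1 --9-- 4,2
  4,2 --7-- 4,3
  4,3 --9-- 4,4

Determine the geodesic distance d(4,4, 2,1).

Shortest path: 4,4 → 4,3 → 4,2 → 4,1 → 3,1 → 2,1, total weight = 32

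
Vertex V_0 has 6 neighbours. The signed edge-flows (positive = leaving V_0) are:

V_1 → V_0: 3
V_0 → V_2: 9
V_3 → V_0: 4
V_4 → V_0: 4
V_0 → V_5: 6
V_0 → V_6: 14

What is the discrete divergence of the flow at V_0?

Divergence = sum of outgoing flows = (-3) + 9 + (-4) + (-4) + 6 + 14 = 18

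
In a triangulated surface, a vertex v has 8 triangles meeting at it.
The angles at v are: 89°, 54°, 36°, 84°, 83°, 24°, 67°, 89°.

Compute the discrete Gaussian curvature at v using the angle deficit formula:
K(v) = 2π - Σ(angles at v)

Sum of angles = 526°. K = 360° - 526° = -166° = -83π/90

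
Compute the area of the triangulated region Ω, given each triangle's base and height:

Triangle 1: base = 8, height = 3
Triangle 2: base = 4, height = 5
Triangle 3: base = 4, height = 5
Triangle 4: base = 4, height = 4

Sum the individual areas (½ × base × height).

(1/2)×8×3 + (1/2)×4×5 + (1/2)×4×5 + (1/2)×4×4 = 40.0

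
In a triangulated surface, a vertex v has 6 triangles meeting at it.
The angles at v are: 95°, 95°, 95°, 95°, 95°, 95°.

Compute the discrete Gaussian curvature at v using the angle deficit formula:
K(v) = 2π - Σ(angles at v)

Sum of angles = 570°. K = 360° - 570° = -210° = -7π/6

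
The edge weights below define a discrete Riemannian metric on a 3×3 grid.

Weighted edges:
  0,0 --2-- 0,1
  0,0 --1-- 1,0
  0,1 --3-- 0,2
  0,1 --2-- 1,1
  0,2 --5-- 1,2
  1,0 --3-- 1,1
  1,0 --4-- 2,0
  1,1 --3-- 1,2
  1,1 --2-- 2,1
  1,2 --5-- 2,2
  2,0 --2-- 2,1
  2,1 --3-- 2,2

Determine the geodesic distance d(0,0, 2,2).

Shortest path: 0,0 → 1,0 → 1,1 → 2,1 → 2,2, total weight = 9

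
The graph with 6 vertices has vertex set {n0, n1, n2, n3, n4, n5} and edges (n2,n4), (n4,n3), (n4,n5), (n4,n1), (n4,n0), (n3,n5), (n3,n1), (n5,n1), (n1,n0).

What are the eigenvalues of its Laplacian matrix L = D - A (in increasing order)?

Degrees: deg(n0) = 2, deg(n1) = 4, deg(n2) = 1, deg(n3) = 3, deg(n4) = 5, deg(n5) = 3.
L = D − A with rows/columns ordered (n0, n1, n2, n3, n4, n5):
  [ 2, -1,  0,  0, -1,  0]
  [-1,  4,  0, -1, -1, -1]
  [ 0,  0,  1,  0, -1,  0]
  [ 0, -1,  0,  3, -1, -1]
  [-1, -1, -1, -1,  5, -1]
  [ 0, -1,  0, -1, -1,  3]
Characteristic polynomial: det(λI − L) = λ(λ − 1)(λ − 2)(λ − 4)(λ − 5)(λ − 6).
Roots: λ = 0; (λ − 1) = 0 ⇒ λ = 1; (λ − 2) = 0 ⇒ λ = 2; (λ − 4) = 0 ⇒ λ = 4; (λ − 5) = 0 ⇒ λ = 5; (λ − 6) = 0 ⇒ λ = 6.
(Check: the roots sum (with multiplicity) to 18, matching trace L = Σdeg = 2·9 = 18.)
Laplacian eigenvalues (increasing order): [0.0, 1.0, 2.0, 4.0, 5.0, 6.0]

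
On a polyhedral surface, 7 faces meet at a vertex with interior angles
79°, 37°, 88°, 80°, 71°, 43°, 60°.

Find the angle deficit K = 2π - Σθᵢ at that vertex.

Sum of angles = 458°. K = 360° - 458° = -98° = -49π/90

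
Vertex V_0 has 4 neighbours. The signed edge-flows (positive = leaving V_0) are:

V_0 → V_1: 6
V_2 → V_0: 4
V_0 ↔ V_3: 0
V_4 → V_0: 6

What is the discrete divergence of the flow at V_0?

Divergence = sum of outgoing flows = 6 + (-4) + 0 + (-6) = -4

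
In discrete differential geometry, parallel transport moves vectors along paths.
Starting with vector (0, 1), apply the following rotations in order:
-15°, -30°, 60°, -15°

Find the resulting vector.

Total rotation: (-15°) + (-30°) + 60° + (-15°) = 0°. Final vector: (0, 1)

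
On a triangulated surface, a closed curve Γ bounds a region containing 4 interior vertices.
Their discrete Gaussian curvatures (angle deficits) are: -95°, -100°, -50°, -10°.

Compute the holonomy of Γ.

Holonomy = total enclosed curvature = (-95°) + (-100°) + (-50°) + (-10°) = -255°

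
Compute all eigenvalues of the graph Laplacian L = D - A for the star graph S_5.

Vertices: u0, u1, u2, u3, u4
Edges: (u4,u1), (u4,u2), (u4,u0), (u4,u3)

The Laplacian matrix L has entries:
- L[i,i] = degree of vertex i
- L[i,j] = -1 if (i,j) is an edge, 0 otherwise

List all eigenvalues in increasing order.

The star S_5 is the complete bipartite graph K_{1,4} (one hub of degree 4, 4 leaves of degree 1). The Laplacian spectrum of K_{p,q} is 0, p (multiplicity q−1), q (multiplicity p−1), p+q. With p = 1, q = 4: 0 once, 1 with multiplicity 3, and 5 once. (Check: trace L = sum of degrees = 8 = 3·1 + 5.)
Laplacian eigenvalues (increasing order): [0.0, 1.0, 1.0, 1.0, 5.0]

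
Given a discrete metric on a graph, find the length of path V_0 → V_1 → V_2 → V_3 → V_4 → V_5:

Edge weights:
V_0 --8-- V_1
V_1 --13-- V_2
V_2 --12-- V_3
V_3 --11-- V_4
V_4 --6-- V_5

Arc length = 8 + 13 + 12 + 11 + 6 = 50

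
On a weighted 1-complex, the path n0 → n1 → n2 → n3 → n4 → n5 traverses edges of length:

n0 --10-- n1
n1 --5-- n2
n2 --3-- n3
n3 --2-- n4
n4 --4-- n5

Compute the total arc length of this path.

Arc length = 10 + 5 + 3 + 2 + 4 = 24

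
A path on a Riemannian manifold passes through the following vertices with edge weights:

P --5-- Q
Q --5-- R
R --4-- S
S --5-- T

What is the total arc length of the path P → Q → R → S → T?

Arc length = 5 + 5 + 4 + 5 = 19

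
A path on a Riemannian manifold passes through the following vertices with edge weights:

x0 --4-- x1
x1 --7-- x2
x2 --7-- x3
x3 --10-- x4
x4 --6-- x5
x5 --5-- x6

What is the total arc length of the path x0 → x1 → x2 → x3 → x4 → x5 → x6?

Arc length = 4 + 7 + 7 + 10 + 6 + 5 = 39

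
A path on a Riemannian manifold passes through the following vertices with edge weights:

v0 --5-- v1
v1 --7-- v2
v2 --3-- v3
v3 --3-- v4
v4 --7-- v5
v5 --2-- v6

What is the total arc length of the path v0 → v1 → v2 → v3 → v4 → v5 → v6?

Arc length = 5 + 7 + 3 + 3 + 7 + 2 = 27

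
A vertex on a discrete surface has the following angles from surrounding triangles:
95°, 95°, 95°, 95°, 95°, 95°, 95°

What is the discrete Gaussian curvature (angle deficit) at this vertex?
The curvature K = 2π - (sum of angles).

Sum of angles = 665°. K = 360° - 665° = -305° = -61π/36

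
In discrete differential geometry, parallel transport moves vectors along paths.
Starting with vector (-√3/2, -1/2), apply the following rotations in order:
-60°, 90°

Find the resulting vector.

Total rotation: (-60°) + 90° = 30°. Final vector: (-0.5000, -0.8660)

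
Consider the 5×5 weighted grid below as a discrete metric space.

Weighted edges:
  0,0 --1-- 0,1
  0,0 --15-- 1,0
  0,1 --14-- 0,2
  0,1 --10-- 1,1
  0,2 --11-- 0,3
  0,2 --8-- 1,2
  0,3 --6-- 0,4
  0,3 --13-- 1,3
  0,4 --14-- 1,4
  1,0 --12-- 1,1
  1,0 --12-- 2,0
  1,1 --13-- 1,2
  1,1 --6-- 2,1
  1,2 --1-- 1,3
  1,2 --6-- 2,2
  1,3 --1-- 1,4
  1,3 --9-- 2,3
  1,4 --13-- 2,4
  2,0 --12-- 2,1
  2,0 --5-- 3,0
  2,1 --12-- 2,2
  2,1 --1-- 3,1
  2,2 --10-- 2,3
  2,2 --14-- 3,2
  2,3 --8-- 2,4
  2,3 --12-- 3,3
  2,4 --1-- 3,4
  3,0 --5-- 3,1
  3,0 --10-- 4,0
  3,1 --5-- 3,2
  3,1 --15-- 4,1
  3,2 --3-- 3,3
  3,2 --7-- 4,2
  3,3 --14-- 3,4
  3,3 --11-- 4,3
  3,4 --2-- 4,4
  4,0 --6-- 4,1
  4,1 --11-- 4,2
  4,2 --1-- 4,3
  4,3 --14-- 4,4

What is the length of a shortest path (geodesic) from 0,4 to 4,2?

Shortest path: 0,4 → 1,4 → 1,3 → 1,2 → 2,2 → 3,2 → 4,2, total weight = 43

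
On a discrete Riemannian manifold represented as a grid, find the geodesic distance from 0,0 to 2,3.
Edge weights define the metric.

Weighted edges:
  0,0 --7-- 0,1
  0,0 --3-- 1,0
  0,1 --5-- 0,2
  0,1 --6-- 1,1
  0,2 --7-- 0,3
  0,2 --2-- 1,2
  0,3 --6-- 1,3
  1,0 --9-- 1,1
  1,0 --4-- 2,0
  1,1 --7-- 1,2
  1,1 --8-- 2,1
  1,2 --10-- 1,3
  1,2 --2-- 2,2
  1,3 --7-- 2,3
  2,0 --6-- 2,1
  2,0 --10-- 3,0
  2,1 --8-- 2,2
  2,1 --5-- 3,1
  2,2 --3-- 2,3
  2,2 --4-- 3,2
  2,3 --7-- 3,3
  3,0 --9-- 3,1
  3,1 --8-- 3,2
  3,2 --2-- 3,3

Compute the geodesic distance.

Shortest path: 0,0 → 0,1 → 0,2 → 1,2 → 2,2 → 2,3, total weight = 19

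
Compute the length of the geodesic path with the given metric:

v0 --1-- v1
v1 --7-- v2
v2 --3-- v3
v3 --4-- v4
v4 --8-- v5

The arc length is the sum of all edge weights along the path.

Arc length = 1 + 7 + 3 + 4 + 8 = 23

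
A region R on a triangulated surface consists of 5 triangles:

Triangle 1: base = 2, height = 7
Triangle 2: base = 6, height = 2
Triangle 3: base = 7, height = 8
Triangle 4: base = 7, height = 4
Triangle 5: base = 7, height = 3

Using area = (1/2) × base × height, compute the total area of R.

(1/2)×2×7 + (1/2)×6×2 + (1/2)×7×8 + (1/2)×7×4 + (1/2)×7×3 = 65.5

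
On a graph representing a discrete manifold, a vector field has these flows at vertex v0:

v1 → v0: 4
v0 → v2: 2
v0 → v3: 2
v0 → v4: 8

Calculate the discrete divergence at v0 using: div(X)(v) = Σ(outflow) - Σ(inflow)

Divergence = sum of outgoing flows = (-4) + 2 + 2 + 8 = 8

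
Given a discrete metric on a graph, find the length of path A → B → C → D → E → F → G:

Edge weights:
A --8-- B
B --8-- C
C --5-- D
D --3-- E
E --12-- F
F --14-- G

Arc length = 8 + 8 + 5 + 3 + 12 + 14 = 50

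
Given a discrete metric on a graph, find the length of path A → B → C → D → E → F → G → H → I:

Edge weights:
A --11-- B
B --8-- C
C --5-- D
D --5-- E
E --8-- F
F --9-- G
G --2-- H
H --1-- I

Arc length = 11 + 8 + 5 + 5 + 8 + 9 + 2 + 1 = 49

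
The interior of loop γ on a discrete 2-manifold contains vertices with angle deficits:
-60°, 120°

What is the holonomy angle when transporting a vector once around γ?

Holonomy = total enclosed curvature = (-60°) + 120° = 60°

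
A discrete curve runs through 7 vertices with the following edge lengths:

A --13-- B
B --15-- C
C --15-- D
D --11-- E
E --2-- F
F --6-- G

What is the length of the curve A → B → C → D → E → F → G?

Arc length = 13 + 15 + 15 + 11 + 2 + 6 = 62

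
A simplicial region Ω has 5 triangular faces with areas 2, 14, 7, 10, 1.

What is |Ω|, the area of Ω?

2 + 14 + 7 + 10 + 1 = 34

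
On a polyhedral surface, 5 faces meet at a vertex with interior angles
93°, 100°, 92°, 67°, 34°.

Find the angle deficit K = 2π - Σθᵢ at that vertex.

Sum of angles = 386°. K = 360° - 386° = -26° = -13π/90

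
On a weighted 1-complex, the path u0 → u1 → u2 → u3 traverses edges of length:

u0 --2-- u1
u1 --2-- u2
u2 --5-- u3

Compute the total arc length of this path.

Arc length = 2 + 2 + 5 = 9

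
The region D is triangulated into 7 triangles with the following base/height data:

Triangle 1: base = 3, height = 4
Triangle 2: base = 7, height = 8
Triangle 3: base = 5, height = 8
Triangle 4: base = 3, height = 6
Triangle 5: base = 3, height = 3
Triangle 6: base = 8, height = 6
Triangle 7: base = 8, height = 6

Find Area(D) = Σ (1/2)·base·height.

(1/2)×3×4 + (1/2)×7×8 + (1/2)×5×8 + (1/2)×3×6 + (1/2)×3×3 + (1/2)×8×6 + (1/2)×8×6 = 115.5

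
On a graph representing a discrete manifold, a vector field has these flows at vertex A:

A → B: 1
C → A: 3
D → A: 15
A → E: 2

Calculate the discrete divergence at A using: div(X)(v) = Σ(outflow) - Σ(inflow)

Divergence = sum of outgoing flows = 1 + (-3) + (-15) + 2 = -15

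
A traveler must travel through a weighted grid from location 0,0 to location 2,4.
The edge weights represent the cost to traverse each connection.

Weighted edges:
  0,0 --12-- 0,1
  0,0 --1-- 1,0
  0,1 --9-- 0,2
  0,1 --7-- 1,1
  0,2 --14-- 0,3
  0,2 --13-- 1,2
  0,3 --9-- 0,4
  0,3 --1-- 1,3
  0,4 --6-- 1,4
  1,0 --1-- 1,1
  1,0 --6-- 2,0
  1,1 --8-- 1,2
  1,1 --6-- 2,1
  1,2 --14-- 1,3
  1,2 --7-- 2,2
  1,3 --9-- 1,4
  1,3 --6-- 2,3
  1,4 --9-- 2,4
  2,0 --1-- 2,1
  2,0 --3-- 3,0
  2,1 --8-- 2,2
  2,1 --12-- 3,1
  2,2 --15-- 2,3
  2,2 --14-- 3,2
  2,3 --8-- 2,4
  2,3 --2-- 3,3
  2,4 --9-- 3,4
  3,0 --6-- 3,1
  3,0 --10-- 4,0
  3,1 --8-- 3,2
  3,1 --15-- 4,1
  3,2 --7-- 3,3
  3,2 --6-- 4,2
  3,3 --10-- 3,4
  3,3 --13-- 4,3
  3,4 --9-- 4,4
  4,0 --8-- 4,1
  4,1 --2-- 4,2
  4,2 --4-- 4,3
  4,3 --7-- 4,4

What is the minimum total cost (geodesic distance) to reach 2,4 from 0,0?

Shortest path: 0,0 → 1,0 → 1,1 → 1,2 → 1,3 → 2,3 → 2,4, total weight = 38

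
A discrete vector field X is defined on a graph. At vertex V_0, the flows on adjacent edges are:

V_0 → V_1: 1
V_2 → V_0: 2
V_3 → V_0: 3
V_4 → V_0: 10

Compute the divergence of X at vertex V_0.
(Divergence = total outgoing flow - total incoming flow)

Divergence = sum of outgoing flows = 1 + (-2) + (-3) + (-10) = -14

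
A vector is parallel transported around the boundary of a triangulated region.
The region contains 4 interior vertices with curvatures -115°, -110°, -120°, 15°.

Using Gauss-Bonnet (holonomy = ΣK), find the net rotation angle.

Holonomy = total enclosed curvature = (-115°) + (-110°) + (-120°) + 15° = -330°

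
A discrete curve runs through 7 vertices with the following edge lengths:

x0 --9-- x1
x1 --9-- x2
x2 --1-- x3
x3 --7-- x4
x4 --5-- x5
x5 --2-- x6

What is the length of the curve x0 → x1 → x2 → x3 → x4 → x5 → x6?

Arc length = 9 + 9 + 1 + 7 + 5 + 2 = 33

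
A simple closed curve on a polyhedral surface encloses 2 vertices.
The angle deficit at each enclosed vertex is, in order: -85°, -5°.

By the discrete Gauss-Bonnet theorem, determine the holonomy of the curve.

Holonomy = total enclosed curvature = (-85°) + (-5°) = -90°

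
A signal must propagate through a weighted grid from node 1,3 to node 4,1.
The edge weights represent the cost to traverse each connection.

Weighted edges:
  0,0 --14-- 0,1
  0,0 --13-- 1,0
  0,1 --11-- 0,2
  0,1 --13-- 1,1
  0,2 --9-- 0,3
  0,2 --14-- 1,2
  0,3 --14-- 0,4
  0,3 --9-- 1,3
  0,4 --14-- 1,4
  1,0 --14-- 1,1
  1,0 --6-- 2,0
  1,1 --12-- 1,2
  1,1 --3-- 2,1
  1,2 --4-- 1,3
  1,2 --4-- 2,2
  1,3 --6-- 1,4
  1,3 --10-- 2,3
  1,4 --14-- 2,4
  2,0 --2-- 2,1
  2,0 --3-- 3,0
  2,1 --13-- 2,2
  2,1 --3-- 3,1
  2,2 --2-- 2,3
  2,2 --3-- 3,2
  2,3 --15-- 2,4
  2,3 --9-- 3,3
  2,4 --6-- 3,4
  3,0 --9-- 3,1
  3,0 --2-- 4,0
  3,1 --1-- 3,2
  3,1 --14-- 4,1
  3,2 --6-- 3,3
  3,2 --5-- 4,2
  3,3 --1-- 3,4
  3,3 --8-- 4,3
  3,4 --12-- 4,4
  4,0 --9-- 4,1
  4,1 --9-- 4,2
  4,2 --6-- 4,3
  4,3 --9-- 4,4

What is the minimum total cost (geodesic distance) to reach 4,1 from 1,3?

Shortest path: 1,3 → 1,2 → 2,2 → 3,2 → 4,2 → 4,1, total weight = 25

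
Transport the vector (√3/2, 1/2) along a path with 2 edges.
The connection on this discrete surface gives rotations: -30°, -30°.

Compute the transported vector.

Total rotation: (-30°) + (-30°) = -60°. Final vector: (0.8660, -0.5000)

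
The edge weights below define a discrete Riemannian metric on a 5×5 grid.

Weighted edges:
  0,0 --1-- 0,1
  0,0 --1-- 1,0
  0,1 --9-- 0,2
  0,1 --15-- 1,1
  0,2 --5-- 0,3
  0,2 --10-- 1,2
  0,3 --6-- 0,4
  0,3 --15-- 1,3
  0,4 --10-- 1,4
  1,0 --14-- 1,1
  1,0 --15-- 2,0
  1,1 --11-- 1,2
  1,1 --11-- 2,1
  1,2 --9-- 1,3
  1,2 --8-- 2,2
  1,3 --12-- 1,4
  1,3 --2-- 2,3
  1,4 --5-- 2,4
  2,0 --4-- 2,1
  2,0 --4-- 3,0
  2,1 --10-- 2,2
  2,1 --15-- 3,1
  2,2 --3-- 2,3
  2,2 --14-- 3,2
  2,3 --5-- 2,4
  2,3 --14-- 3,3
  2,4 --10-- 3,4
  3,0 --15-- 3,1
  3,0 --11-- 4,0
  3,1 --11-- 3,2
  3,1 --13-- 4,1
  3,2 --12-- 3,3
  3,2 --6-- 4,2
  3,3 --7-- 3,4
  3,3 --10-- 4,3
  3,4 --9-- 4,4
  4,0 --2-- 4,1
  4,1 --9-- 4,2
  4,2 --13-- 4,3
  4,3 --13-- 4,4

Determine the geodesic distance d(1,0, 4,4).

Shortest path: 1,0 → 0,0 → 0,1 → 0,2 → 0,3 → 0,4 → 1,4 → 2,4 → 3,4 → 4,4, total weight = 56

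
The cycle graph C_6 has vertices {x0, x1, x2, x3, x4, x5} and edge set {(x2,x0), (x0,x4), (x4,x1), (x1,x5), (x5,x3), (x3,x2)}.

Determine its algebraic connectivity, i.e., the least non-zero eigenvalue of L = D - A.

The cycle graph C_n has Laplacian eigenvalues λ_k = 2 − 2cos(2πk/n), k = 0, 1, …, n−1. Here n = 6:
k=0: 2 − 2cos(0) = 0.0; k=1: 2 − 2cos(π/3) = 1.0; k=2: 2 − 2cos(2π/3) = 3.0; k=3: 2 − 2cos(π) = 4.0; k=4: 2 − 2cos(4π/3) = 3.0; k=5: 2 − 2cos(5π/3) = 1.0.
Laplacian eigenvalues: [0.0, 1.0, 1.0, 3.0, 3.0, 4.0]. Algebraic connectivity (smallest non-zero eigenvalue) = 1.0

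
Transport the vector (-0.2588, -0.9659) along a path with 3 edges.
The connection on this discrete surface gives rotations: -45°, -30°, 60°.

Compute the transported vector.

Total rotation: (-45°) + (-30°) + 60° = -15°. Final vector: (-0.5000, -0.8660)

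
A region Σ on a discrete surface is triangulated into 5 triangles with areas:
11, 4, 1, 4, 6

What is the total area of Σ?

11 + 4 + 1 + 4 + 6 = 26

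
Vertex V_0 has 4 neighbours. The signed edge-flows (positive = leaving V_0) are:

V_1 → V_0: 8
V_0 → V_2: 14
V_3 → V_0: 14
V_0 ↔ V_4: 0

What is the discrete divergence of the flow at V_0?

Divergence = sum of outgoing flows = (-8) + 14 + (-14) + 0 = -8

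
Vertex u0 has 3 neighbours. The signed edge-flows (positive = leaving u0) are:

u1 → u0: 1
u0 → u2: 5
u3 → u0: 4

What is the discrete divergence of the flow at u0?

Divergence = sum of outgoing flows = (-1) + 5 + (-4) = 0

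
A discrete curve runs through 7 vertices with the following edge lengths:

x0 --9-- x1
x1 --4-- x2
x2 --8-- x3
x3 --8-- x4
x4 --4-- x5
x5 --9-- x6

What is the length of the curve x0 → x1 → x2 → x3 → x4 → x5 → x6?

Arc length = 9 + 4 + 8 + 8 + 4 + 9 = 42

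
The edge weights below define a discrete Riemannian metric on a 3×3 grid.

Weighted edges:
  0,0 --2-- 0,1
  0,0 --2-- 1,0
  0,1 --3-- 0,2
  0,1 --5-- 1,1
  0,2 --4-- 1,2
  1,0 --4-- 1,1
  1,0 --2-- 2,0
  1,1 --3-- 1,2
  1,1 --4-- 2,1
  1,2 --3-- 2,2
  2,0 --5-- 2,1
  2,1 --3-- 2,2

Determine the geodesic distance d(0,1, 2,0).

Shortest path: 0,1 → 0,0 → 1,0 → 2,0, total weight = 6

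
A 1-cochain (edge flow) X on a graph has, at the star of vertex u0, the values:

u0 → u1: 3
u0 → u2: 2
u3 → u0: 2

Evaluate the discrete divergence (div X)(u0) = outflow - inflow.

Divergence = sum of outgoing flows = 3 + 2 + (-2) = 3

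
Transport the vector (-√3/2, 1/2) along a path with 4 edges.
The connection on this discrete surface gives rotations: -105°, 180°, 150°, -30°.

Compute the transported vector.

Total rotation: (-105°) + 180° + 150° + (-30°) = 195° ≡ -165° (mod 360°). Final vector: (0.9659, -0.2588)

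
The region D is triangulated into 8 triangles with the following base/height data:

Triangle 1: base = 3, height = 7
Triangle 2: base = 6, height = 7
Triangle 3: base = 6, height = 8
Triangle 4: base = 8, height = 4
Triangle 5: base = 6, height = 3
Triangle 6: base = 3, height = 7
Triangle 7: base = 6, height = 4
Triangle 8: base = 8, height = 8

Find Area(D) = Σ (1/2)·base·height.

(1/2)×3×7 + (1/2)×6×7 + (1/2)×6×8 + (1/2)×8×4 + (1/2)×6×3 + (1/2)×3×7 + (1/2)×6×4 + (1/2)×8×8 = 135.0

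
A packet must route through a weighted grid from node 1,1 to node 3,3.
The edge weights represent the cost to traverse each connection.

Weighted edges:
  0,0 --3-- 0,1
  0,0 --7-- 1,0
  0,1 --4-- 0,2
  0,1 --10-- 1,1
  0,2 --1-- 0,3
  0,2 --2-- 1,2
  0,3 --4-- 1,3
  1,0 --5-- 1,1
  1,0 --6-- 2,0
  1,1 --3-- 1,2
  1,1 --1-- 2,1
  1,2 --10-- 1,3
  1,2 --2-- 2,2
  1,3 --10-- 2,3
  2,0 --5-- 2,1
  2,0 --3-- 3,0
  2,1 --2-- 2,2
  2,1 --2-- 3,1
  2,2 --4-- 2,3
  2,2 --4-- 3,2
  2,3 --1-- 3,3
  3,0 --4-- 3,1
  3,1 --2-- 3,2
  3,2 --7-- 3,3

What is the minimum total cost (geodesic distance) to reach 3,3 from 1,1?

Shortest path: 1,1 → 2,1 → 2,2 → 2,3 → 3,3, total weight = 8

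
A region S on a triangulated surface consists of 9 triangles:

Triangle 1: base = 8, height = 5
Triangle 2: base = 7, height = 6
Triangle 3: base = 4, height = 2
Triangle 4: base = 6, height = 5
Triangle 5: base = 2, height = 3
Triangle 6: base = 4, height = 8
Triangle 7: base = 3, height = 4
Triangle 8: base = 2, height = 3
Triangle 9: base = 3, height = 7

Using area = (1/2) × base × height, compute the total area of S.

(1/2)×8×5 + (1/2)×7×6 + (1/2)×4×2 + (1/2)×6×5 + (1/2)×2×3 + (1/2)×4×8 + (1/2)×3×4 + (1/2)×2×3 + (1/2)×3×7 = 98.5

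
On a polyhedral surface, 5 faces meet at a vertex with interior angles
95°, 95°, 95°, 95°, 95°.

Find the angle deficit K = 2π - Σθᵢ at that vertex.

Sum of angles = 475°. K = 360° - 475° = -115°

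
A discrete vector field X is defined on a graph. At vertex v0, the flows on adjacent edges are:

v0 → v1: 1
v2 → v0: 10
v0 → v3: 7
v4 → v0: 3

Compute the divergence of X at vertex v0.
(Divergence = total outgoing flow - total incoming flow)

Divergence = sum of outgoing flows = 1 + (-10) + 7 + (-3) = -5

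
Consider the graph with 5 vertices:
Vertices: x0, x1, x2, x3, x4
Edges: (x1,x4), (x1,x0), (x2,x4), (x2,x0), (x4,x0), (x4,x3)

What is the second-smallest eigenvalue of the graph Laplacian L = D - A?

Degrees: deg(x0) = 3, deg(x1) = 2, deg(x2) = 2, deg(x3) = 1, deg(x4) = 4.
L = D − A with rows/columns ordered (x0, x1, x2, x3, x4):
  [ 3, -1, -1,  0, -1]
  [-1,  2,  0,  0, -1]
  [-1,  0,  2,  0, -1]
  [ 0,  0,  0,  1, -1]
  [-1, -1, -1, -1,  4]
Characteristic polynomial: det(λI − L) = λ(λ − 1)(λ − 2)(λ − 4)(λ − 5).
Roots: λ = 0; (λ − 1) = 0 ⇒ λ = 1; (λ − 2) = 0 ⇒ λ = 2; (λ − 4) = 0 ⇒ λ = 4; (λ − 5) = 0 ⇒ λ = 5.
(Check: the roots sum (with multiplicity) to 12, matching trace L = Σdeg = 2·6 = 12.)
Laplacian eigenvalues: [0.0, 1.0, 2.0, 4.0, 5.0]. Algebraic connectivity (smallest non-zero eigenvalue) = 1.0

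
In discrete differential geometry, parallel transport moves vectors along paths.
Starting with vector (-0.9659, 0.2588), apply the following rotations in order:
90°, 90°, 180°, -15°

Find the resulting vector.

Total rotation: 90° + 90° + 180° + (-15°) = 345° ≡ -15° (mod 360°). Final vector: (-0.8660, 0.5000)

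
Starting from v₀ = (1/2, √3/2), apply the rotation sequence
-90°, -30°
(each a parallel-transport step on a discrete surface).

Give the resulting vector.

Total rotation: (-90°) + (-30°) = -120°. Final vector: (0.5000, -0.8660)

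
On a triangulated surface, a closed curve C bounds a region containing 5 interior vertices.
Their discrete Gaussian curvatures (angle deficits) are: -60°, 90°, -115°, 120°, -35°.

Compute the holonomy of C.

Holonomy = total enclosed curvature = (-60°) + 90° + (-115°) + 120° + (-35°) = 0°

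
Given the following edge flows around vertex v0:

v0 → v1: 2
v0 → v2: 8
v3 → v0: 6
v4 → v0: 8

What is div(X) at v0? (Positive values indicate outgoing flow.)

Divergence = sum of outgoing flows = 2 + 8 + (-6) + (-8) = -4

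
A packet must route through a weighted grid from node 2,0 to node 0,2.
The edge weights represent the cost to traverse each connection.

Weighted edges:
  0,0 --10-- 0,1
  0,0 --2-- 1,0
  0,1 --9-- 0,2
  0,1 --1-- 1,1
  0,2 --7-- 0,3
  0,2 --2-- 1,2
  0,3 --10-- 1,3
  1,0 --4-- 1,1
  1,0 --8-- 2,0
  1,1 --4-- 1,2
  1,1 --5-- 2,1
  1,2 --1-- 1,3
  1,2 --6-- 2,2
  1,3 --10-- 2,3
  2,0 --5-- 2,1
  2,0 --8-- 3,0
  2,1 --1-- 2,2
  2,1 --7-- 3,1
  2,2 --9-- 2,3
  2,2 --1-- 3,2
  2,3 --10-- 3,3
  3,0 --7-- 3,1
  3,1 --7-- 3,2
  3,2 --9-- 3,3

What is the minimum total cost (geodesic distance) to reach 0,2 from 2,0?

Shortest path: 2,0 → 2,1 → 2,2 → 1,2 → 0,2, total weight = 14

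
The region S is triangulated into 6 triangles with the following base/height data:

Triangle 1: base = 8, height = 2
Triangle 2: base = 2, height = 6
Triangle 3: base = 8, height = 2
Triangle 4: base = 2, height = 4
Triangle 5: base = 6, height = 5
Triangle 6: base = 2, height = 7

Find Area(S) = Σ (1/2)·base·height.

(1/2)×8×2 + (1/2)×2×6 + (1/2)×8×2 + (1/2)×2×4 + (1/2)×6×5 + (1/2)×2×7 = 48.0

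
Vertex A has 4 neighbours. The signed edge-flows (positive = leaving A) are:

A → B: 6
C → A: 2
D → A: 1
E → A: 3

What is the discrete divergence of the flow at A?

Divergence = sum of outgoing flows = 6 + (-2) + (-1) + (-3) = 0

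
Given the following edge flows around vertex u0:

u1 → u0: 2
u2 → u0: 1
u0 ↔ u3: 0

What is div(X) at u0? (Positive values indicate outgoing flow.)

Divergence = sum of outgoing flows = (-2) + (-1) + 0 = -3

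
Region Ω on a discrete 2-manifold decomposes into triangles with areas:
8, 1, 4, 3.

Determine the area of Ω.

8 + 1 + 4 + 3 = 16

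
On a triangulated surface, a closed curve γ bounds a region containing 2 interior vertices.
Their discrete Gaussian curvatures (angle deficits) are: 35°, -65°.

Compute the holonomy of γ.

Holonomy = total enclosed curvature = 35° + (-65°) = -30°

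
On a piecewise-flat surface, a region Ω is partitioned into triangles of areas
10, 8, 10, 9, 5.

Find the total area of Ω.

10 + 8 + 10 + 9 + 5 = 42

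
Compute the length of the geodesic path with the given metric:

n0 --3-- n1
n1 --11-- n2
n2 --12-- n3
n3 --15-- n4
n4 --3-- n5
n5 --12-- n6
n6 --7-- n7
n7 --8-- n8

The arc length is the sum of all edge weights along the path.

Arc length = 3 + 11 + 12 + 15 + 3 + 12 + 7 + 8 = 71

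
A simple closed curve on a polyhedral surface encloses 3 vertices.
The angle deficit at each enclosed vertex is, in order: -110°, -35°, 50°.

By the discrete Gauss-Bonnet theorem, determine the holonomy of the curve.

Holonomy = total enclosed curvature = (-110°) + (-35°) + 50° = -95°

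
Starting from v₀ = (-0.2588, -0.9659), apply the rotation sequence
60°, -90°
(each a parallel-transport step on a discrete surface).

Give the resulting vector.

Total rotation: 60° + (-90°) = -30°. Final vector: (-0.7071, -0.7071)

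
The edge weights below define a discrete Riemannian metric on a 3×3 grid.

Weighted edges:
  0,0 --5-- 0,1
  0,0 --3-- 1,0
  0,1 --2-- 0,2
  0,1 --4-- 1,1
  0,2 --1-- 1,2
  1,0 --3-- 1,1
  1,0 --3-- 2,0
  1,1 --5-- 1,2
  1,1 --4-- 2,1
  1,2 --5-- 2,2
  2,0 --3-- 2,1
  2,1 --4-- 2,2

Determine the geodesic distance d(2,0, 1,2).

Shortest path: 2,0 → 1,0 → 1,1 → 1,2, total weight = 11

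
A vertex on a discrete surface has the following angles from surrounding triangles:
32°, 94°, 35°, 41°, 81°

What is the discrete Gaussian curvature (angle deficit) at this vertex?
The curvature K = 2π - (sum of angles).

Sum of angles = 283°. K = 360° - 283° = 77° = 77π/180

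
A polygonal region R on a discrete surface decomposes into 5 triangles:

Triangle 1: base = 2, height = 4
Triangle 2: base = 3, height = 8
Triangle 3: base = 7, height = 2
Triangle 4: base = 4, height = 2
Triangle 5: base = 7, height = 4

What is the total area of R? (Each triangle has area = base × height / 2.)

(1/2)×2×4 + (1/2)×3×8 + (1/2)×7×2 + (1/2)×4×2 + (1/2)×7×4 = 41.0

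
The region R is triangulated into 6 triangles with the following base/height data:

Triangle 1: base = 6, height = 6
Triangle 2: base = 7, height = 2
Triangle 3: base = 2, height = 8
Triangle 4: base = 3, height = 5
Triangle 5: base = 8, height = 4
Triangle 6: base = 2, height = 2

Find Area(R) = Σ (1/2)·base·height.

(1/2)×6×6 + (1/2)×7×2 + (1/2)×2×8 + (1/2)×3×5 + (1/2)×8×4 + (1/2)×2×2 = 58.5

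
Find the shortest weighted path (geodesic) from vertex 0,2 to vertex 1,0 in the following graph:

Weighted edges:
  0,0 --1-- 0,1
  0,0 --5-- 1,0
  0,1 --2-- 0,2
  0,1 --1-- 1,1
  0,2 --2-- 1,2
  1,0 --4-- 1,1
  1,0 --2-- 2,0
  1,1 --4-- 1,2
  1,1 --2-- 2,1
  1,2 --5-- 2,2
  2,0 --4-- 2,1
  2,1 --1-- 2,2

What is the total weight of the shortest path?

Shortest path: 0,2 → 0,1 → 1,1 → 1,0, total weight = 7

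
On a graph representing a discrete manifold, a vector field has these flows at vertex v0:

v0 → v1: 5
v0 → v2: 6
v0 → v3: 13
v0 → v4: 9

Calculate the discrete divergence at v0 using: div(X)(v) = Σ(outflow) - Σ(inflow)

Divergence = sum of outgoing flows = 5 + 6 + 13 + 9 = 33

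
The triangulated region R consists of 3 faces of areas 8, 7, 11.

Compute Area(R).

8 + 7 + 11 = 26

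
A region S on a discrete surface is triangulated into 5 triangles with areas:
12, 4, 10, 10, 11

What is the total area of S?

12 + 4 + 10 + 10 + 11 = 47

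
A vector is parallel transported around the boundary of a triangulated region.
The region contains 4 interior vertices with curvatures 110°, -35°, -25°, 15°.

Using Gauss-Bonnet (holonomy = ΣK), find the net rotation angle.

Holonomy = total enclosed curvature = 110° + (-35°) + (-25°) + 15° = 65°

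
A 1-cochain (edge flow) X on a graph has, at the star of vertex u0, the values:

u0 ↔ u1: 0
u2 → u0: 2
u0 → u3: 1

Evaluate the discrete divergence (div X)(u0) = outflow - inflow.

Divergence = sum of outgoing flows = 0 + (-2) + 1 = -1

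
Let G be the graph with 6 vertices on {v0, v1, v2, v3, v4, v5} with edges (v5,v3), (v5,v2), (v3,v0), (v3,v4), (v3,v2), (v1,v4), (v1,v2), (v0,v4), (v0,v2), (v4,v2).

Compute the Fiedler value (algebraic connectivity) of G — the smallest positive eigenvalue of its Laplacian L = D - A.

Degrees: deg(v0) = 3, deg(v1) = 2, deg(v2) = 5, deg(v3) = 4, deg(v4) = 4, deg(v5) = 2.
L = D − A with rows/columns ordered (v0, v1, v2, v3, v4, v5):
  [ 3,  0, -1, -1, -1,  0]
  [ 0,  2, -1,  0, -1,  0]
  [-1, -1,  5, -1, -1, -1]
  [-1,  0, -1,  4, -1, -1]
  [-1, -1, -1, -1,  4,  0]
  [ 0,  0, -1, -1,  0,  2]
Characteristic polynomial: det(λI − L) = λ(λ² − 7λ + 9)(λ² − 7λ + 11)(λ − 6).
Roots: λ = 0; (λ² − 7λ + 9) = 0 ⇒ λ = (7 ± √13)/2 ≈ 1.6972, 5.3028; (λ² − 7λ + 11) = 0 ⇒ λ = (7 ± √5)/2 ≈ 2.382, 4.618; (λ − 6) = 0 ⇒ λ = 6.
(Check: the roots sum (with multiplicity) to 20, matching trace L = Σdeg = 2·10 = 20.)
Laplacian eigenvalues: [0.0, 1.6972, 2.382, 4.618, 5.3028, 6.0]. Algebraic connectivity (smallest non-zero eigenvalue) = 1.6972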